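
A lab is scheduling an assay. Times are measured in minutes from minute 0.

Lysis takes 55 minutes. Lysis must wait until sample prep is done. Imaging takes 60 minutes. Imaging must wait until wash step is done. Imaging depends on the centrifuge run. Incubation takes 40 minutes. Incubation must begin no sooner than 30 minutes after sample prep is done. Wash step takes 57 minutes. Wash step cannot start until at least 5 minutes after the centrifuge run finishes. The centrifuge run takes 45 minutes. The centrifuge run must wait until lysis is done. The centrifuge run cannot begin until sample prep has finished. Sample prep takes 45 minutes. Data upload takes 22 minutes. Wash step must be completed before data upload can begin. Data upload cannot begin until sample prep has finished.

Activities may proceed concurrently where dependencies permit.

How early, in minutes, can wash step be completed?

207

Sample prep can start immediately at minute 0; it finishes at minute 45.
After sample prep (finishes minute 45), lysis can start at minute 45 and finishes at minute 100.
The centrifuge run has to wait for lysis (finishes minute 100); sample prep (finishes minute 45). The latest of these is minute 100, so the centrifuge run runs minute 100 to 100 + 45 = minute 145.
Wash step waits on the centrifuge run (finishes minute 145, plus 5-minute gap → minute 150), so it starts at minute 150 and finishes at 150 + 57 = minute 207.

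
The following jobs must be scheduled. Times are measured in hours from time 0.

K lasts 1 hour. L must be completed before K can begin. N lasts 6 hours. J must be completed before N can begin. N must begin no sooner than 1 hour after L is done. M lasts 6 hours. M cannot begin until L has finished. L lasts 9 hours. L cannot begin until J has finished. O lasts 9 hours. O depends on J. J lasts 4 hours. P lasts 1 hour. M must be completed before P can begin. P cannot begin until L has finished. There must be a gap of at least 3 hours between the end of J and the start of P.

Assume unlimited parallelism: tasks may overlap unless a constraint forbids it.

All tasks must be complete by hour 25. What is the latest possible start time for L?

K has no dependents, so it just needs to finish by hour 25. Starting by 25 − 1 = hour 24 achieves that.
P must finish by hour 25; it takes 1 hour, so it must start by 25 − 1 = hour 24.
M feeds into P (must start by hour 24); so M must finish by hour 24 and therefore start by hour 18.
To finish by hour 25, N (duration 6) must start no later than hour 19.
L feeds K (must start by hour 24); M (must start by hour 18); N (must start by hour 19, minus 1-hour gap → hour 18); P (must start by hour 24). Taking the minimum, L must finish by hour 18 and start by 18 − 9 = hour 9.

9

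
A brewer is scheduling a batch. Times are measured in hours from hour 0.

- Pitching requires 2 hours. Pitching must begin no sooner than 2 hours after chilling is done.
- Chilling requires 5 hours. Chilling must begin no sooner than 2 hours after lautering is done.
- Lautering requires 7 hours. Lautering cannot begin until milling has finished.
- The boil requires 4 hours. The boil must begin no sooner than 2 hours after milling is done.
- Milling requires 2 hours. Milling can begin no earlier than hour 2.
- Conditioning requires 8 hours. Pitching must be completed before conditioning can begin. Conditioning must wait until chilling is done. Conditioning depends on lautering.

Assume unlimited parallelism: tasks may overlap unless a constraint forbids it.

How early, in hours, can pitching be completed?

22

After its own release at hour 2, milling can start at hour 2 and finishes at hour 4.
Lautering cannot begin until milling (finishes hour 4). It runs from hour 4 to 4 + 7 = hour 11.
Chilling waits on lautering (finishes hour 11, plus 2-hour gap → hour 13), so it starts at hour 13 and finishes at 13 + 5 = hour 18.
Pitching cannot begin until chilling (finishes hour 18, plus 2-hour gap → hour 20). It runs from hour 20 to 20 + 2 = hour 22.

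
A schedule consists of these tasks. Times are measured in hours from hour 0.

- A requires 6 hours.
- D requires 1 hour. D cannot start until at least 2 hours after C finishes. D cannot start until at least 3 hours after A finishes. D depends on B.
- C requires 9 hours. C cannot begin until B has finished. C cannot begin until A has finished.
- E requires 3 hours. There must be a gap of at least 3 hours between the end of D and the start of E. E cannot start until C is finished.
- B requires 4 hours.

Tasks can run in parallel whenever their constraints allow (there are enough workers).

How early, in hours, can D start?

B can start immediately at hour 0; it finishes at hour 4.
Nothing blocks A, so it runs from hour 0 to hour 6.
C cannot start until B (finishes hour 4); A (finishes hour 6). The controlling bound is hour 6, so C finishes at 6 + 9 = hour 15.
D waits on C (finishes hour 15, plus 2-hour gap → hour 17); A (finishes hour 6, plus 3-hour gap → hour 9); B (finishes hour 4). The latest of these is hour 17, which is the earliest D can start.

17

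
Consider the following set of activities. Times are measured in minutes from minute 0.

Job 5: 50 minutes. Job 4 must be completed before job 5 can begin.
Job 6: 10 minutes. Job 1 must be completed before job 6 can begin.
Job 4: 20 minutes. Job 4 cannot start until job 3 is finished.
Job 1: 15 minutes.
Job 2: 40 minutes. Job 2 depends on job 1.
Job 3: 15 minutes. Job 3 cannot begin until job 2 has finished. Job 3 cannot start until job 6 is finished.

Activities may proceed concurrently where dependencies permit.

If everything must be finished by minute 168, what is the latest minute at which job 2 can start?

Job 5 must finish by minute 168; it takes 50 minutes, so it must start by 168 − 50 = minute 118.
Job 4 feeds into job 5 (must start by minute 118); so job 4 must finish by minute 118 and therefore start by minute 98.
Since job 4 (must start by minute 98) depends on it, job 3 must finish by minute 98. Backing off its 15-minute duration gives a latest start of minute 83.
Job 2 has to be done before job 3 (must start by minute 83). That means finishing by minute 83, i.e. starting by 83 − 40 = minute 43.

43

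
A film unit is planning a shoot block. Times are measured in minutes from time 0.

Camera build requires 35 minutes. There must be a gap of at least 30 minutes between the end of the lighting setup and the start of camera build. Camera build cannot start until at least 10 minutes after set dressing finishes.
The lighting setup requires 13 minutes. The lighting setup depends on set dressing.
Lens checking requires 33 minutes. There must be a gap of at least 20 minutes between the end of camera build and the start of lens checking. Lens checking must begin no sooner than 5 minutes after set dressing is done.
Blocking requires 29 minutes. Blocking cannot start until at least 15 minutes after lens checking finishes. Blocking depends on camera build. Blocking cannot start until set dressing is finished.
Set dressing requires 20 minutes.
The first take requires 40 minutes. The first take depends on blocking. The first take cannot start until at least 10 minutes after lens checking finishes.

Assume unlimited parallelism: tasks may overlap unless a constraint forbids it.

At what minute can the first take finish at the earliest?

235

Set dressing has no prerequisites, so it starts at minute 0 and finishes at minute 20.
The lighting setup cannot begin until set dressing (finishes minute 20). It runs from minute 20 to 20 + 13 = minute 33.
Camera build needs all of the lighting setup (finishes minute 33, plus 30-minute gap → minute 63); set dressing (finishes minute 20, plus 10-minute gap → minute 30). That puts its earliest start at minute 63; it finishes at 63 + 35 = minute 98.
For lens checking: camera build (finishes minute 98, plus 20-minute gap → minute 118); set dressing (finishes minute 20, plus 5-minute gap → minute 25). Taking the maximum gives a start of minute 118, and it finishes at 118 + 33 = minute 151.
Blocking needs all of lens checking (finishes minute 151, plus 15-minute gap → minute 166); camera build (finishes minute 98); set dressing (finishes minute 20). That puts its earliest start at minute 166; it finishes at 166 + 29 = minute 195.
The first take cannot start until blocking (finishes minute 195); lens checking (finishes minute 151, plus 10-minute gap → minute 161). The controlling bound is minute 195, so the first take finishes at 195 + 40 = minute 235.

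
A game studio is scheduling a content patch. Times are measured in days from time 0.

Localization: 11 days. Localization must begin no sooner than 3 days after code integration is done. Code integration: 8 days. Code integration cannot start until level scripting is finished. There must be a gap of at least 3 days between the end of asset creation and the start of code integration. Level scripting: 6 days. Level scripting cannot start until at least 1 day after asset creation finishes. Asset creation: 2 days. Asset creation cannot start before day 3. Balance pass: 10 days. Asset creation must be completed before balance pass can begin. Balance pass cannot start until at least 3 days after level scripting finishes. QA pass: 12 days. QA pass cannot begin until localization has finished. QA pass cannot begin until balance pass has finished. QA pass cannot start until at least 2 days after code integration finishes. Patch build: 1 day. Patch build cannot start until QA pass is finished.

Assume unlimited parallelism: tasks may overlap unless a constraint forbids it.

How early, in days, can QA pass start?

After its own release at day 3, asset creation can start at day 3 and finishes at day 5.
Level scripting cannot begin until asset creation (finishes day 5, plus 1-day gap → day 6). It runs from day 6 to 6 + 6 = day 12.
Balance pass cannot start until asset creation (finishes day 5); level scripting (finishes day 12, plus 3-day gap → day 15). The controlling bound is day 15, so balance pass finishes at 15 + 10 = day 25.
Code integration has to wait for level scripting (finishes day 12); asset creation (finishes day 5, plus 3-day gap → day 8). The latest of these is day 12, so code integration runs day 12 to 12 + 8 = day 20.
After code integration (finishes day 20, plus 3-day gap → day 23), localization can start at day 23 and finishes at day 34.
QA pass waits on localization (finishes day 34); balance pass (finishes day 25); code integration (finishes day 20, plus 2-day gap → day 22). The latest of these is day 34, which is the earliest QA pass can start.

34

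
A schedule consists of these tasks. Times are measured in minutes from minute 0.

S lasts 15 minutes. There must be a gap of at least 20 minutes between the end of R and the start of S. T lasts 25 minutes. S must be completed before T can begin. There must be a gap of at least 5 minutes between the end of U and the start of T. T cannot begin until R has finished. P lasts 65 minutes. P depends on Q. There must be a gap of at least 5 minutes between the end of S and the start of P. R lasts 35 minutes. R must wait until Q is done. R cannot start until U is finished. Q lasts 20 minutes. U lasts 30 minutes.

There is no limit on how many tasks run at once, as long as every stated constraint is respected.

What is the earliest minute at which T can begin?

U can start immediately at minute 0; it finishes at minute 30.
Q can start immediately at minute 0; it finishes at minute 20.
R needs all of Q (finishes minute 20); U (finishes minute 30). That puts its earliest start at minute 30; it finishes at 30 + 35 = minute 65.
After R (finishes minute 65, plus 20-minute gap → minute 85), S can start at minute 85 and finishes at minute 100.
T waits on S (finishes minute 100); U (finishes minute 30, plus 5-minute gap → minute 35); R (finishes minute 65). The latest of these is minute 100, which is the earliest T can start.

100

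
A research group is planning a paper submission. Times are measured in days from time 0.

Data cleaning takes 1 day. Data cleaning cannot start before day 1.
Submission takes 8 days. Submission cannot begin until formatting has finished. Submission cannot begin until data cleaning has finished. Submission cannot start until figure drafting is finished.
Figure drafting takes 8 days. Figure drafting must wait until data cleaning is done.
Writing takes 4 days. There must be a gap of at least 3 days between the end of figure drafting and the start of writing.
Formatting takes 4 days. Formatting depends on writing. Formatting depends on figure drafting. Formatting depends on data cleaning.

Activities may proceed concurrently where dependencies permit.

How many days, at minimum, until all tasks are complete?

After its own release at day 1, data cleaning can start at day 1 and finishes at day 2.
Figure drafting cannot begin until data cleaning (finishes day 2). It runs from day 2 to 2 + 8 = day 10.
Writing waits on figure drafting (finishes day 10, plus 3-day gap → day 13), so it starts at day 13 and finishes at 13 + 4 = day 17.
Formatting cannot start until writing (finishes day 17); figure drafting (finishes day 10); data cleaning (finishes day 2). The controlling bound is day 17, so formatting finishes at 17 + 4 = day 21.
Submission cannot start until formatting (finishes day 21); data cleaning (finishes day 2); figure drafting (finishes day 10). The controlling bound is day 21, so submission finishes at 21 + 8 = day 29.
All tasks are finished once the last one completes. Finish times: Data cleaning at 2, Figure drafting at 10, Writing at 17, Formatting at 21, Submission at 29. The latest is day 29.

29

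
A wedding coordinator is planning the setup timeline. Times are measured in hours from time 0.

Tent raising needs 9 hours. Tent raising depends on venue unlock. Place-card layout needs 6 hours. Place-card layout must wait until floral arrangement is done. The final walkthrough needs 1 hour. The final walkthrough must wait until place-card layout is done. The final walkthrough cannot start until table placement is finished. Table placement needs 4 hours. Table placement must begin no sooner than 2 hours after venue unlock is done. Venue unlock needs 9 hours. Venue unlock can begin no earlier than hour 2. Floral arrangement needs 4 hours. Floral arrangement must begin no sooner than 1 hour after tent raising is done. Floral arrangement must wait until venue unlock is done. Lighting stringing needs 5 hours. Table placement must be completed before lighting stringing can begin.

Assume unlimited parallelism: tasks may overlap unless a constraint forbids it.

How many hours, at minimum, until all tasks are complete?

32

Venue unlock waits on its own release at hour 2, so it starts at hour 2 and finishes at 2 + 9 = hour 11.
After venue unlock (finishes hour 11, plus 2-hour gap → hour 13), table placement can start at hour 13 and finishes at hour 17.
Lighting stringing waits on table placement (finishes hour 17), so it starts at hour 17 and finishes at 17 + 5 = hour 22.
Tent raising waits on venue unlock (finishes hour 11), so it starts at hour 11 and finishes at 11 + 9 = hour 20.
Floral arrangement needs all of tent raising (finishes hour 20, plus 1-hour gap → hour 21); venue unlock (finishes hour 11). That puts its earliest start at hour 21; it finishes at 21 + 4 = hour 25.
After floral arrangement (finishes hour 25), place-card layout can start at hour 25 and finishes at hour 31.
For the final walkthrough: place-card layout (finishes hour 31); table placement (finishes hour 17). Taking the maximum gives a start of hour 31, and it finishes at 31 + 1 = hour 32.
All tasks are finished once the last one completes. Finish times: Venue unlock at 11, Tent raising at 20, Table placement at 17, Floral arrangement at 25, Lighting stringing at 22, Place-card layout at 31, The final walkthrough at 32. The latest is hour 32.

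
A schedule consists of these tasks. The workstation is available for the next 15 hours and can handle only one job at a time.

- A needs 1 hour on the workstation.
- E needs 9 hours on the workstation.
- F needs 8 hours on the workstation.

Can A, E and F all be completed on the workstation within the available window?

Running back to back, the jobs need 1 + 9 + 8 = 18 hours on the workstation.
Since 18 > 15, they cannot all fit.

No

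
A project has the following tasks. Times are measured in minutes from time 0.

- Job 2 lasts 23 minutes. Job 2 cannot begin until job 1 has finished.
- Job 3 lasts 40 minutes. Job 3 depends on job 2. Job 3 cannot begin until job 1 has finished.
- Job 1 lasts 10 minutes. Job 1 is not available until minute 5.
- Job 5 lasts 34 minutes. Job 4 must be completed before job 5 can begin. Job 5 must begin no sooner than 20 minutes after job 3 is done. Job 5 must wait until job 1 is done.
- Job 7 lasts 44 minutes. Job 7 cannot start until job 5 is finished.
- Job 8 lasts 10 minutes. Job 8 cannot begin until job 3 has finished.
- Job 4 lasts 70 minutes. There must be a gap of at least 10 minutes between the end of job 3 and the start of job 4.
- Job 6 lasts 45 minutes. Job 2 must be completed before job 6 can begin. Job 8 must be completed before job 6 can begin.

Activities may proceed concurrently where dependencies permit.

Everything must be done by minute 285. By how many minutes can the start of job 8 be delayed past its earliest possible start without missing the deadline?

Job 1 waits on its own release at minute 5, so it starts at minute 5 and finishes at 5 + 10 = minute 15.
After job 1 (finishes minute 15), job 2 can start at minute 15 and finishes at minute 38.
Job 3 has to wait for job 2 (finishes minute 38); job 1 (finishes minute 15). The latest of these is minute 38, so job 3 runs minute 38 to 38 + 40 = minute 78.
Job 8 waits on job 3 (finishes minute 78), so it starts at minute 78 and finishes at 78 + 10 = minute 88.

Working backward from the deadline:
To finish by minute 285, job 6 (duration 45) must start no later than minute 240.
Job 8 must finish before job 6 (must start by minute 240). With a 10-minute duration, job 8 must start by 240 − 10 = minute 230.
So job 8 can start as early as minute 78 and as late as minute 230, giving 230 − 78 = 152 minutes of slack.

152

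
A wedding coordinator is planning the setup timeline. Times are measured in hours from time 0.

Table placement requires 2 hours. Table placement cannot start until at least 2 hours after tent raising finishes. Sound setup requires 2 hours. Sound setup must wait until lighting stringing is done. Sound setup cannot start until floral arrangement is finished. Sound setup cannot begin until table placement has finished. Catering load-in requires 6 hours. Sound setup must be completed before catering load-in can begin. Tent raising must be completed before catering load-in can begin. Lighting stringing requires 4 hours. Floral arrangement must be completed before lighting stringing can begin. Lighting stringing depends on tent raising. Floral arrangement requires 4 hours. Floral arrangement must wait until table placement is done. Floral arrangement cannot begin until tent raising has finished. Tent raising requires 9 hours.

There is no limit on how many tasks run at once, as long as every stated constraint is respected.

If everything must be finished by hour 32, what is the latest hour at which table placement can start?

Nothing follows catering load-in; the deadline of hour 32 is its only limit. It must start by 32 − 6 = hour 26.
Since catering load-in (must start by hour 26) depends on it, sound setup must finish by hour 26. Backing off its 2-hour duration gives a latest start of hour 24.
Lighting stringing must finish before sound setup (must start by hour 24). With a 4-hour duration, lighting stringing must start by 24 − 4 = hour 20.
Floral arrangement must finish in time for lighting stringing (must start by hour 20); sound setup (must start by hour 24). The tightest is hour 20, so floral arrangement must start by 20 − 4 = hour 16.
For table placement: floral arrangement (must start by hour 16); sound setup (must start by hour 24). The most restrictive is hour 16; with a 2-hour duration, table placement must start by hour 14.

14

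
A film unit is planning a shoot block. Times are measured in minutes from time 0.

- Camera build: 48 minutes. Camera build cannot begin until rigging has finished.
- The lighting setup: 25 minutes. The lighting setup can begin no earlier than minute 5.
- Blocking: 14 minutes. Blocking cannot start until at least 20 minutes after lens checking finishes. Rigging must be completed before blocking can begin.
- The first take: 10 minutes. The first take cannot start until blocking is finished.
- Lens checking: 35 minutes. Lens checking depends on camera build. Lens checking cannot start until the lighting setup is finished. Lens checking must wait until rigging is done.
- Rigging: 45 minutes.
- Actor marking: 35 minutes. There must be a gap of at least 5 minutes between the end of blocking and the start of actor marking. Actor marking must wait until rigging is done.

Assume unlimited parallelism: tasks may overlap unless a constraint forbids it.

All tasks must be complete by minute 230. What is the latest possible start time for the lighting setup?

Nothing follows actor marking; the deadline of minute 230 is its only limit. It must start by 230 − 35 = minute 195.
Nothing follows the first take; the deadline of minute 230 is its only limit. It must start by 230 − 10 = minute 220.
Blocking feeds actor marking (must start by minute 195, minus 5-minute gap → minute 190); the first take (must start by minute 220). Taking the minimum, blocking must finish by minute 190 and start by 190 − 14 = minute 176.
Lens checking feeds into blocking (must start by minute 176, minus 20-minute gap → minute 156); so lens checking must finish by minute 156 and therefore start by minute 121.
The lighting setup has to be done before lens checking (must start by minute 121). That means finishing by minute 121, i.e. starting by 121 − 25 = minute 96.

96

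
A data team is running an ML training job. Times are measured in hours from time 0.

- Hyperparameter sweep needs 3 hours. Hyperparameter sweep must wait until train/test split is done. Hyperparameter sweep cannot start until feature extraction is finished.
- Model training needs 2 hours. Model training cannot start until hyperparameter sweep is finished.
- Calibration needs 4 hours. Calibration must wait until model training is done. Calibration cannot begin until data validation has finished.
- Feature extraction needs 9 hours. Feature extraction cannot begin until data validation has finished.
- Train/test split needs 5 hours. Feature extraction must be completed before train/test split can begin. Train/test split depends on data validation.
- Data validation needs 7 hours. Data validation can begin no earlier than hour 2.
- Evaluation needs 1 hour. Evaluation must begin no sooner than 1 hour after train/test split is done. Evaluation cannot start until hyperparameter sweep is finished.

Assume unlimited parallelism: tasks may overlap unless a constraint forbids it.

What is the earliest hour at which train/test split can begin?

18

Data validation cannot begin until its own release at hour 2. It runs from hour 2 to 2 + 7 = hour 9.
After data validation (finishes hour 9), feature extraction can start at hour 9 and finishes at hour 18.
Train/test split waits on feature extraction (finishes hour 18); data validation (finishes hour 9). The latest of these is hour 18, which is the earliest train/test split can start.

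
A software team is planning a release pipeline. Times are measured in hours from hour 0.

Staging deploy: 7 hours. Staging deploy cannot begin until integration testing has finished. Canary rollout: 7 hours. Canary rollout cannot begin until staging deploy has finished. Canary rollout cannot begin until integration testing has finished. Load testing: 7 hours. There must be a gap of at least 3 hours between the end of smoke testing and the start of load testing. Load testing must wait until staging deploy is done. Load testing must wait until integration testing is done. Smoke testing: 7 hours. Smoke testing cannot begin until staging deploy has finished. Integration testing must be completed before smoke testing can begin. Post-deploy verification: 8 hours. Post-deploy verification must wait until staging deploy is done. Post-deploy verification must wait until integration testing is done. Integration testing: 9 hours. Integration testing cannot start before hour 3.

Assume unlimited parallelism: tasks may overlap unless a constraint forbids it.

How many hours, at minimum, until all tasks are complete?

36

After its own release at hour 3, integration testing can start at hour 3 and finishes at hour 12.
After integration testing (finishes hour 12), staging deploy can start at hour 12 and finishes at hour 19.
Post-deploy verification cannot start until staging deploy (finishes hour 19); integration testing (finishes hour 12). The controlling bound is hour 19, so post-deploy verification finishes at 19 + 8 = hour 27.
Canary rollout has to wait for staging deploy (finishes hour 19); integration testing (finishes hour 12). The latest of these is hour 19, so canary rollout runs hour 19 to 19 + 7 = hour 26.
Smoke testing has to wait for staging deploy (finishes hour 19); integration testing (finishes hour 12). The latest of these is hour 19, so smoke testing runs hour 19 to 19 + 7 = hour 26.
Load testing needs all of smoke testing (finishes hour 26, plus 3-hour gap → hour 29); staging deploy (finishes hour 19); integration testing (finishes hour 12). That puts its earliest start at hour 29; it finishes at 29 + 7 = hour 36.
All tasks are finished once the last one completes. Finish times: Integration testing at 12, Staging deploy at 19, Smoke testing at 26, Canary rollout at 26, Load testing at 36, Post-deploy verification at 27. The latest is hour 36.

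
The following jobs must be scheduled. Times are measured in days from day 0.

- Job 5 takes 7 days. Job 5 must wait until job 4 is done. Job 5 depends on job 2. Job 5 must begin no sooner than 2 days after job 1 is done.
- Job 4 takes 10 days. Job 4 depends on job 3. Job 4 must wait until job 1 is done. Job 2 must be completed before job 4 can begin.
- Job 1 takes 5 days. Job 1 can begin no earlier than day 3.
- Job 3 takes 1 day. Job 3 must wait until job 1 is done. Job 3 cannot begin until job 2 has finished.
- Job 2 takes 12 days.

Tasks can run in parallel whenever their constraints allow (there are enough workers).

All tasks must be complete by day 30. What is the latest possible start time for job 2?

To finish by day 30, job 5 (duration 7) must start no later than day 23.
Job 4 must finish before job 5 (must start by day 23). With a 10-day duration, job 4 must start by 23 − 10 = day 13.
Since job 4 (must start by day 13) depends on it, job 3 must finish by day 13. Backing off its 1-day duration gives a latest start of day 12.
Job 2 feeds job 3 (must start by day 12); job 4 (must start by day 13); job 5 (must start by day 23). Taking the minimum, job 2 must finish by day 12 and start by 12 − 12 = day 0.

0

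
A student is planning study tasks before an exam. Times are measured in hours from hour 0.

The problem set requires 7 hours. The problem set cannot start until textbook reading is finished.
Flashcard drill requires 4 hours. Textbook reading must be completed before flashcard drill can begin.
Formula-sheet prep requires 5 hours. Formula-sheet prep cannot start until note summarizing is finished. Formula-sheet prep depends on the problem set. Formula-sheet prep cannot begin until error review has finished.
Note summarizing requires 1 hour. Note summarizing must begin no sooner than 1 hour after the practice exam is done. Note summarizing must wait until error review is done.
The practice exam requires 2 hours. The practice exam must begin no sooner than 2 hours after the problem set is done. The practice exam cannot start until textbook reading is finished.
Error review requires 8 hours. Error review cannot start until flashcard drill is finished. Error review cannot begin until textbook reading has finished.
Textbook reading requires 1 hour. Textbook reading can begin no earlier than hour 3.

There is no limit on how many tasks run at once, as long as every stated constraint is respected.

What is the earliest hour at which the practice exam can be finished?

15

Textbook reading waits on its own release at hour 3, so it starts at hour 3 and finishes at 3 + 1 = hour 4.
After textbook reading (finishes hour 4), the problem set can start at hour 4 and finishes at hour 11.
For the practice exam: the problem set (finishes hour 11, plus 2-hour gap → hour 13); textbook reading (finishes hour 4). Taking the maximum gives a start of hour 13, and it finishes at 13 + 2 = hour 15.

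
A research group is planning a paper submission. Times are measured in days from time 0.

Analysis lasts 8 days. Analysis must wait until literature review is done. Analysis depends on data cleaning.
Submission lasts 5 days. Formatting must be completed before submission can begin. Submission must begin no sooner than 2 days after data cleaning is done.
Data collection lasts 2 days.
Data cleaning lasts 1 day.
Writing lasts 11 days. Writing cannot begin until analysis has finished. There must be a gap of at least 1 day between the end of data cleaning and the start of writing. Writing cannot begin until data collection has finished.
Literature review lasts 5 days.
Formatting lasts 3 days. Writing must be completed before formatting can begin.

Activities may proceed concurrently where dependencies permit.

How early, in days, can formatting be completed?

Data cleaning can start immediately at day 0; it finishes at day 1.
Data collection can start immediately at day 0; it finishes at day 2.
Literature review can start immediately at day 0; it finishes at day 5.
Analysis has to wait for literature review (finishes day 5); data cleaning (finishes day 1). The latest of these is day 5, so analysis runs day 5 to 5 + 8 = day 13.
For writing: analysis (finishes day 13); data cleaning (finishes day 1, plus 1-day gap → day 2); data collection (finishes day 2). Taking the maximum gives a start of day 13, and it finishes at 13 + 11 = day 24.
After writing (finishes day 24), formatting can start at day 24 and finishes at day 27.

27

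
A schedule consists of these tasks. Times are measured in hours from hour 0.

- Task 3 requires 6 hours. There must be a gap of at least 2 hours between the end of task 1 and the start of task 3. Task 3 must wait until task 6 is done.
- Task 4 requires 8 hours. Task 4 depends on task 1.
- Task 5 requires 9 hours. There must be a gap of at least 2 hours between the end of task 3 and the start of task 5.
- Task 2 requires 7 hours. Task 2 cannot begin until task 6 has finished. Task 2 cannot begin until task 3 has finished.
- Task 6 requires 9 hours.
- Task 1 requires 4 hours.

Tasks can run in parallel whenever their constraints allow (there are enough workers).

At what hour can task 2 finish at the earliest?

Task 6 can start immediately at hour 0; it finishes at hour 9.
Task 1 can start immediately at hour 0; it finishes at hour 4.
Task 3 has to wait for task 1 (finishes hour 4, plus 2-hour gap → hour 6); task 6 (finishes hour 9). The latest of these is hour 9, so task 3 runs hour 9 to 9 + 6 = hour 15.
For task 2: task 6 (finishes hour 9); task 3 (finishes hour 15). Taking the maximum gives a start of hour 15, and it finishes at 15 + 7 = hour 22.

22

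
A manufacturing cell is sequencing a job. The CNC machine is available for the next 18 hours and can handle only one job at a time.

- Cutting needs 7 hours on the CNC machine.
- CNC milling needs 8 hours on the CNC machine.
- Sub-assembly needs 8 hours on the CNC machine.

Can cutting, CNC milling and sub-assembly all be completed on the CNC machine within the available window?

Running back to back, the jobs need 7 + 8 + 8 = 23 hours on the CNC machine.
Since 23 > 18, they cannot all fit.

No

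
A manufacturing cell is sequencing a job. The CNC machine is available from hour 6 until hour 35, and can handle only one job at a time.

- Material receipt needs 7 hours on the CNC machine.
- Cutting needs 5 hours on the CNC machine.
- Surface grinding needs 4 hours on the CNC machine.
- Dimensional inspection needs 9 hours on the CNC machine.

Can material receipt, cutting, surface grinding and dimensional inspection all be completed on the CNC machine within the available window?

The CNC machine window is 35 − 6 = 29 hours.
Running back to back, the jobs need 7 + 5 + 4 + 9 = 25 hours on the CNC machine.
Since 25 ≤ 29, they fit within the window.

Yes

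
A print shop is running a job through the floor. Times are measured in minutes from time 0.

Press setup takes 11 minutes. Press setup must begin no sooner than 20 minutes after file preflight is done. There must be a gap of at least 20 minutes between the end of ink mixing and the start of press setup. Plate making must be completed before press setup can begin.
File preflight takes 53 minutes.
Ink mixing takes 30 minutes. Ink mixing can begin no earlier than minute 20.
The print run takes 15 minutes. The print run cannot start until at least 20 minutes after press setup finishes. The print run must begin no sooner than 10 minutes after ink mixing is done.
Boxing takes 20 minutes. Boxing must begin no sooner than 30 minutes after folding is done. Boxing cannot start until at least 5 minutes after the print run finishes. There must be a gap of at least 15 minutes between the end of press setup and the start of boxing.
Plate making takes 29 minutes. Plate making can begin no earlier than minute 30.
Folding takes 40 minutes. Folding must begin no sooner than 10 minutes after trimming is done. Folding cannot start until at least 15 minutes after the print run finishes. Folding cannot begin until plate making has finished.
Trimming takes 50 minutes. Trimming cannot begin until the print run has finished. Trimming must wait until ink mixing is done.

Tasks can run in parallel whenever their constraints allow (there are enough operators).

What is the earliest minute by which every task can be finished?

269

Ink mixing cannot begin until its own release at minute 20. It runs from minute 20 to 20 + 30 = minute 50.
After its own release at minute 30, plate making can start at minute 30 and finishes at minute 59.
File preflight has no prerequisites, so it starts at minute 0 and finishes at minute 53.
Press setup needs all of file preflight (finishes minute 53, plus 20-minute gap → minute 73); ink mixing (finishes minute 50, plus 20-minute gap → minute 70); plate making (finishes minute 59). That puts its earliest start at minute 73; it finishes at 73 + 11 = minute 84.
For the print run: press setup (finishes minute 84, plus 20-minute gap → minute 104); ink mixing (finishes minute 50, plus 10-minute gap → minute 60). Taking the maximum gives a start of minute 104, and it finishes at 104 + 15 = minute 119.
Trimming cannot start until the print run (finishes minute 119); ink mixing (finishes minute 50). The controlling bound is minute 119, so trimming finishes at 119 + 50 = minute 169.
Folding needs all of trimming (finishes minute 169, plus 10-minute gap → minute 179); the print run (finishes minute 119, plus 15-minute gap → minute 134); plate making (finishes minute 59). That puts its earliest start at minute 179; it finishes at 179 + 40 = minute 219.
Boxing has to wait for folding (finishes minute 219, plus 30-minute gap → minute 249); the print run (finishes minute 119, plus 5-minute gap → minute 124); press setup (finishes minute 84, plus 15-minute gap → minute 99). The latest of these is minute 249, so boxing runs minute 249 to 249 + 20 = minute 269.
All tasks are finished once the last one completes. Finish times: File preflight at 53, Plate making at 59, Ink mixing at 50, Press setup at 84, The print run at 119, Trimming at 169, Folding at 219, Boxing at 269. The latest is minute 269.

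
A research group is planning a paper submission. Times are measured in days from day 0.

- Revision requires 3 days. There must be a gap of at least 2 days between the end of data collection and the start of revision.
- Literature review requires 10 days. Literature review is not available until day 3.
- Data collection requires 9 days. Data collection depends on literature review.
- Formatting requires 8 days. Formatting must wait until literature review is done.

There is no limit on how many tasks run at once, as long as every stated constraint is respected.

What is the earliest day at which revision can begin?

After its own release at day 3, literature review can start at day 3 and finishes at day 13.
Data collection cannot begin until literature review (finishes day 13). It runs from day 13 to 13 + 9 = day 22.
Revision waits on data collection (finishes day 22, plus 2-day gap → day 24), so the earliest it can start is day 24.

24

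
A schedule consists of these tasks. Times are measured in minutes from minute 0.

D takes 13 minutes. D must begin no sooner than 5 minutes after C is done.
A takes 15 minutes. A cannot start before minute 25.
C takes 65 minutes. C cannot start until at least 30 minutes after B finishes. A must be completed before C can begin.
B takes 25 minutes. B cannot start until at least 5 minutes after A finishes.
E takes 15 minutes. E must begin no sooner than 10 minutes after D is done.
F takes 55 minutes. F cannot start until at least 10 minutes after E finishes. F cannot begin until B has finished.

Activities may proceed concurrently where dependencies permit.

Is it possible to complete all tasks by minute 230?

After its own release at minute 25, A can start at minute 25 and finishes at minute 40.
After A (finishes minute 40, plus 5-minute gap → minute 45), B can start at minute 45 and finishes at minute 70.
C has to wait for B (finishes minute 70, plus 30-minute gap → minute 100); A (finishes minute 40). The latest of these is minute 100, so C runs minute 100 to 100 + 65 = minute 165.
D cannot begin until C (finishes minute 165, plus 5-minute gap → minute 170). It runs from minute 170 to 170 + 13 = minute 183.
E waits on D (finishes minute 183, plus 10-minute gap → minute 193), so it starts at minute 193 and finishes at 193 + 15 = minute 208.
F has to wait for E (finishes minute 208, plus 10-minute gap → minute 218); B (finishes minute 70). The latest of these is minute 218, so F runs minute 218 to 218 + 55 = minute 273.
The earliest everything can be done is minute 273, which is after the deadline of 230, so it is not possible.

No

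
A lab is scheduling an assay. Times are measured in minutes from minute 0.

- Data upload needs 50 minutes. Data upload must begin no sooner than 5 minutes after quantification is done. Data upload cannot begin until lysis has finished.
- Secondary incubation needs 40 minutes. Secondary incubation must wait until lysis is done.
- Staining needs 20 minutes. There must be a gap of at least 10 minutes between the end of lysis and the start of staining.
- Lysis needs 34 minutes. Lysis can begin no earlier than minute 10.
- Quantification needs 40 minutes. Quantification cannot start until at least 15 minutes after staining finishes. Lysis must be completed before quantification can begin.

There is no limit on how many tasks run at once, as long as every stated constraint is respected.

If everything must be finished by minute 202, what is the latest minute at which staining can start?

72

Data upload must finish by minute 202; it takes 50 minutes, so it must start by 202 − 50 = minute 152.
Quantification must finish before data upload (must start by minute 152, minus 5-minute gap → minute 147). With a 40-minute duration, quantification must start by 147 − 40 = minute 107.
Since quantification (must start by minute 107, minus 15-minute gap → minute 92) depends on it, staining must finish by minute 92. Backing off its 20-minute duration gives a latest start of minute 72.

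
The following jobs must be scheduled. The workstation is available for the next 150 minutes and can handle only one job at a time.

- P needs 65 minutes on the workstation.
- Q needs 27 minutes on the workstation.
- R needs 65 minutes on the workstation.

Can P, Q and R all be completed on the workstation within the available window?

No

Running back to back, the jobs need 65 + 27 + 65 = 157 minutes on the workstation.
Since 157 > 150, they cannot all fit.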